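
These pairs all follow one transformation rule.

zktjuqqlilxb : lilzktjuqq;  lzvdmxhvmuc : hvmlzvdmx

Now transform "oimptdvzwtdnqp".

The transformation: delete the last 2 characters, then move the last 3 characters to the front (rotate right by 3).
"oimptdvzwtdnqp" → "oimptdvzwtdn" → "tdnoimptdvzw".
(Check on "lzvdmxhvmuc": → "lzvdmxhvm" → "hvmlzvdmx" ✓)

tdnoimptdvzw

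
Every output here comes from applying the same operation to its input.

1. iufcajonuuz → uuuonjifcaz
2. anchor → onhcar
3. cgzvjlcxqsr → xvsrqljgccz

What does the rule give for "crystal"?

The rule is to sort the characters into reverse alphabetical order, then move the first character to the end.
For "crystal", step one produces "ytsrlca"; step two turns that into "tsrlcay".

tsrlcay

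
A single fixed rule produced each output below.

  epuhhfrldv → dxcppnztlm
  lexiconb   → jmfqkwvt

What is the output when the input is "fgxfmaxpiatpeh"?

The transformation: swap the first and last characters, then shift every letter 8 places forward in the alphabet (wrapping around).
Applying both steps to "fgxfmaxpiatpeh": "hgxfmaxpiatpef", then "pofnuifxqibxmn".
(Check on "epuhhfrldv": → "vpuhhfrlde" → "dxcppnztlm" ✓)

pofnuifxqibxmn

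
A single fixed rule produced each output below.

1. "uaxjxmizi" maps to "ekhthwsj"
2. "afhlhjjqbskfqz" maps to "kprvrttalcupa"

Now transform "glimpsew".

qvswzco

The pattern: shift every letter 10 places forward in the alphabet (wrapping around), then delete the last character.
For "glimpsew", step one produces "qvswzcog"; step two turns that into "qvswzco".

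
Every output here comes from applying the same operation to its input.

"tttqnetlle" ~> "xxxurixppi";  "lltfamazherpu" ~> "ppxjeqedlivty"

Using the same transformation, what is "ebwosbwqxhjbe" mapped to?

The rule is to shift every letter 4 places forward in the alphabet (wrapping around).
"ebwosbwqxhjbe" → "ifaswfaublnfi".

ifaswfaublnfi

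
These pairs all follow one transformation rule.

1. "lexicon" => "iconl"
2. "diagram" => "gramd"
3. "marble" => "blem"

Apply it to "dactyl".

In each case the input is transformed by: move the first character to the end, then delete the first 2 characters.
For "dactyl", step one produces "actyld"; step two turns that into "tyld".

tyld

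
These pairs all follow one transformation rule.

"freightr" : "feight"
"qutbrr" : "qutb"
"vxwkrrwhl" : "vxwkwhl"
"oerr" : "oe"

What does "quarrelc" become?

quaelc

The pattern: remove every "r".
Doing the same to "quarrelc": "quaelc".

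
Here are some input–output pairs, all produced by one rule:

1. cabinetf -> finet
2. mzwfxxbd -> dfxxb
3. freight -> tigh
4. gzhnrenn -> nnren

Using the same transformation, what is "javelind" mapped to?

delin

Each output is the input with this applied: delete the first 3 characters, then move the last character to the front.
For "javelind" the result is "delin".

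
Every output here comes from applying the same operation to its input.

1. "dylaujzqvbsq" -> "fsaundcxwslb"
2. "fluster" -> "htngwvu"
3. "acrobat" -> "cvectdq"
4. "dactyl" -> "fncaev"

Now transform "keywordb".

mdgfatyq

The transformation: shift every letter 2 places forward in the alphabet (wrapping around), then take characters alternately from the front and the back (1st, last, 2nd, 2nd-last, ...).
"keywordb" → "mgayqtfd" → "mdgfatyq".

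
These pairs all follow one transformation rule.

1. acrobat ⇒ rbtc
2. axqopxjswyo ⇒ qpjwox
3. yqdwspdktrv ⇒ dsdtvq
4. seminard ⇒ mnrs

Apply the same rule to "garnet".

Each output is the input with this applied: move the first 2 characters to the end (rotate left by 2), then keep every other character starting from the first (positions 1st, 3rd, 5th, ...).
Applying that to "garnet" gives "reg".

reg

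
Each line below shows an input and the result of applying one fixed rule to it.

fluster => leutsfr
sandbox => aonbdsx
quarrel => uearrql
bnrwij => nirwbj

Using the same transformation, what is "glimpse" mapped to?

lsipmge

In each case the input is transformed by: take characters alternately from the front and the back (1st, last, 2nd, 2nd-last, ...), then move the first 2 characters to the end (rotate left by 2).
Working it through for "glimpse": intermediate "gelsipm", final "lsipmge".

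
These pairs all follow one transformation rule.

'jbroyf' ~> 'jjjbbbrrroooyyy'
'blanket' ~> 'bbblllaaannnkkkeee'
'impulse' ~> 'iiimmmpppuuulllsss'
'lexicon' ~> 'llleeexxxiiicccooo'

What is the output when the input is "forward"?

fffooorrrwwwaaarrr

The pattern: repeat every character 3 times, then delete the last 3 characters.
Working it through for "forward": intermediate "fffooorrrwwwaaarrrddd", final "fffooorrrwwwaaarrr".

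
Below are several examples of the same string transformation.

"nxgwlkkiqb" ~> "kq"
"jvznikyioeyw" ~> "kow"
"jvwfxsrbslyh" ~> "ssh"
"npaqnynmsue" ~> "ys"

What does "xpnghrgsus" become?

ru

Looking at the pairs, the operation is to keep one character in every 3, starting at position 3 (positions 3rd, 6th, 9th, ...), then delete the first character.
Applying that to "xpnghrgsus" gives "ru".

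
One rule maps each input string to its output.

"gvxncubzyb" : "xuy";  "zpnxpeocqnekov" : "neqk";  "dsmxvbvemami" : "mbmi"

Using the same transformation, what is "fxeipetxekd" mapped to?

In each case the input is transformed by: keep one character in every 3, starting at position 3 (positions 3rd, 6th, 9th, ...).
For "fxeipetxekd" the result is "eee".

eee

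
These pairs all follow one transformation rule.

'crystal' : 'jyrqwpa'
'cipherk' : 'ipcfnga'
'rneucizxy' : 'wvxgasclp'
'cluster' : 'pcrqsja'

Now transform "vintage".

The transformation: shift every letter 2 places backward in the alphabet (wrapping around), then reverse the string.
Starting from "vintage": after the first operation, "tglryec"; after the second, "ceyrlgt".
(Check on "rneucizxy": → "plcsagxvw" → "wvxgasclp" ✓)

ceyrlgt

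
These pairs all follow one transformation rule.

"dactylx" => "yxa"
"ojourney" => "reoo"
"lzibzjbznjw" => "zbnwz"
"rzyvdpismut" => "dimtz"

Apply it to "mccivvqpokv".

Each output is the input with this applied: move the first 3 characters to the end (rotate left by 3), then keep every other character starting from the second (positions 2nd, 4th, 6th, ...).
On "mccivvqpokv": the first step gives "ivvqpokvmcc", and the second then gives "vqovc".

vqovc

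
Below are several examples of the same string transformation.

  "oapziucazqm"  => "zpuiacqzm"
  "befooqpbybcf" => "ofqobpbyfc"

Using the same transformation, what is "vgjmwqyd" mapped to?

mjqwdy

What's happening: delete the first 2 characters, then swap each adjacent pair of characters (1↔2, 3↔4, ...).
"vgjmwqyd" → "jmwqyd" → "mjqwdy".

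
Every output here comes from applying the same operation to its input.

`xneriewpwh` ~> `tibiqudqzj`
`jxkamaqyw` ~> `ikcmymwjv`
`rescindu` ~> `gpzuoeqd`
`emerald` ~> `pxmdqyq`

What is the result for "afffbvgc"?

What's happening: shift every letter 12 places forward in the alphabet (wrapping around), then reverse the string.
For "afffbvgc", step one produces "mrrrnhso"; step two turns that into "oshnrrrm".

oshnrrrm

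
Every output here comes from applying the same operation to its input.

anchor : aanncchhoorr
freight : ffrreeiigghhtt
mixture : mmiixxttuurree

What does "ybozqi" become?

yybboozzqqii

The transformation: double every character.
"ybozqi" → "yybboozzqqii".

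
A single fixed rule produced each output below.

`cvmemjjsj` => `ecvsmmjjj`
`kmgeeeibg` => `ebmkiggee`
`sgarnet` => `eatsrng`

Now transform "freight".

Looking at the pairs, the operation is to sort the characters into reverse alphabetical order, then move the last 2 characters to the front (rotate right by 2).
Applying both steps to "freight": "trihgfe", then "fetrihg".
(Check on "sgarnet": → "tsrngea" → "eatsrng" ✓)

fetrihg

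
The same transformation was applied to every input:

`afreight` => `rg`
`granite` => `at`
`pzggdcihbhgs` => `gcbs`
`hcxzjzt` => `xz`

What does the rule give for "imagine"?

Rule — keep one character in every 3, starting at position 3 (positions 3rd, 6th, 9th, ...).
For "imagine" the result is "an".

an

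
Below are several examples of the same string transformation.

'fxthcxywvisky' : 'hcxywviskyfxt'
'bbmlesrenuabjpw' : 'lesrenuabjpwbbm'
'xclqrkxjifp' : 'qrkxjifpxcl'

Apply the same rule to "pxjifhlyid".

ifhlyidpxj

In each case the input is transformed by: move the first 3 characters to the end (rotate left by 3).
Doing the same to "pxjifhlyid": "ifhlyidpxj".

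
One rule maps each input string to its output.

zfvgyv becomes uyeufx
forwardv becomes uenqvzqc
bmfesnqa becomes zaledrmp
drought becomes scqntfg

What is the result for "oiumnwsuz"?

The pattern: shift every letter 1 place backward in the alphabet (wrapping around), then move the last character to the front.
"oiumnwsuz" → "nhtlmvrty" → "ynhtlmvrt".
(Check on "bmfesnqa": → "aledrmpz" → "zaledrmp" ✓)

ynhtlmvrt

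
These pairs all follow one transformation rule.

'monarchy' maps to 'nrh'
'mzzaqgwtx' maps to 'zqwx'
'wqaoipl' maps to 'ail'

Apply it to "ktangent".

agn

Rule — keep every other character starting from the first (positions 1st, 3rd, 5th, ...), then delete the first character.
On "ktangent" that produces "agn".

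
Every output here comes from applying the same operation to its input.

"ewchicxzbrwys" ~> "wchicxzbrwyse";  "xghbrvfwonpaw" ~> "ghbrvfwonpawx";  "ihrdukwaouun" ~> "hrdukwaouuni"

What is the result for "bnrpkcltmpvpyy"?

The rule is to move the first character to the end.
Doing the same to "bnrpkcltmpvpyy": "nrpkcltmpvpyyb".

nrpkcltmpvpyyb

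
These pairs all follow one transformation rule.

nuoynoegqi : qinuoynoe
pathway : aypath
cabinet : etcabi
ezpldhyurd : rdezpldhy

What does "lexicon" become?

The pattern: move the last 2 characters to the front (rotate right by 2), then delete the last character.
For "lexicon" the result is "onlexi".

onlexi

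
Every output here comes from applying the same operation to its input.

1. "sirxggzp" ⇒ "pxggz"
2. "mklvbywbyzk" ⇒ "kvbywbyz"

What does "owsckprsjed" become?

The transformation: delete the first 3 characters, then move the last character to the front.
Applying both steps to "owsckprsjed": "ckprsjed", then "dckprsje".

dckprsje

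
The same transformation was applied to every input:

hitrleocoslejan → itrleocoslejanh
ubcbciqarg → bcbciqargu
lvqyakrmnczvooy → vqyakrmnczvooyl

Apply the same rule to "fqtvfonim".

qtvfonimf

Each output is the input with this applied: move the first character to the end.
So "fqtvfonim" becomes "qtvfonimf".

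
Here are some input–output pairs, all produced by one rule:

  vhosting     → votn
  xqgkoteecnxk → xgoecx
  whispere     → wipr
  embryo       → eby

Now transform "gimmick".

gmik

What's happening: keep every other character starting from the first (positions 1st, 3rd, 5th, ...).
On "gimmick" that produces "gmik".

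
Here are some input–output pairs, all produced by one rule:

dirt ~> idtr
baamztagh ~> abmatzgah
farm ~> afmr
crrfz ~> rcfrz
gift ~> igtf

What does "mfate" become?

fmtae

Rule — swap each adjacent pair of characters (1↔2, 3↔4, ...).
"mfate" → "fmtae".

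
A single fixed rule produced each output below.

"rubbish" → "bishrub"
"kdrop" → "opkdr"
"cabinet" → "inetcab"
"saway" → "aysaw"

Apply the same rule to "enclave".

Looking at the pairs, the operation is to move the first 3 characters to the end (rotate left by 3).
Applying that to "enclave" gives "laveenc".

laveenc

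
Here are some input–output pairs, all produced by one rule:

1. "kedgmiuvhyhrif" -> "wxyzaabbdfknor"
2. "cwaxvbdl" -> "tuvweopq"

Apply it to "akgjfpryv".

tyzcdikor

The rule is to sort the characters into alphabetical order, then shift every letter 7 places backward in the alphabet (wrapping around).
So "akgjfpryv" becomes "tyzcdikor".
(Check on "kedgmiuvhyhrif": → "defghhiikmruvy" → "wxyzaabbdfknor" ✓)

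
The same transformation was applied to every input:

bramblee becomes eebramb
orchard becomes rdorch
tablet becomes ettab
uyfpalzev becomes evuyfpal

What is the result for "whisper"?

Each output is the input with this applied: move the last 2 characters to the front (rotate right by 2), then delete the last character.
For "whisper", step one produces "erwhisp"; step two turns that into "erwhis".

erwhis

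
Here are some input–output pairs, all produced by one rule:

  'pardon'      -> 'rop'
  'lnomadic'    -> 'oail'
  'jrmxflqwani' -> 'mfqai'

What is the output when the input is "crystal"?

ytl

The pattern: move the first character to the end, then keep every other character starting from the second (positions 2nd, 4th, 6th, ...).
Applying both steps to "crystal": "rystalc", then "ytl".
(Check on "lnomadic": → "nomadicl" → "oail" ✓)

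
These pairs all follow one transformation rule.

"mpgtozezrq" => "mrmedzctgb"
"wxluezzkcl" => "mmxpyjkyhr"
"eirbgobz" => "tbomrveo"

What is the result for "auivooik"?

bbvxnhvi

The rule is to swap the front and back halves of the string, then shift every letter 13 places forward in the alphabet (wrapping around) — i.e. ROT13.
"auivooik" → "ooikauiv" → "bbvxnhvi".
(Check on "eirbgobz": → "gobzeirb" → "tbomrveo" ✓)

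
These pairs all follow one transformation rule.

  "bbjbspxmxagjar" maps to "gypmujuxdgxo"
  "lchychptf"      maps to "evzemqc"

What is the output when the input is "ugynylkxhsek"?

vkvihuepbh

Each output is the input with this applied: shift every letter 3 places backward in the alphabet (wrapping around), then delete the first 2 characters.
For "ugynylkxhsek" the result is "vkvihuepbh".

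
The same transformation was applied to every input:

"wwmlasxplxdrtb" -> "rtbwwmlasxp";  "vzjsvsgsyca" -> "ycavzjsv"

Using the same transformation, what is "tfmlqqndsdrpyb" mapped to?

pybtfmlqqnd

Each output is the input with this applied: move the last 3 characters to the front (rotate right by 3), then delete the last 3 characters.
Working it through for "tfmlqqndsdrpyb": intermediate "pybtfmlqqndsdr", final "pybtfmlqqnd".
(Check on "wwmlasxplxdrtb": → "rtbwwmlasxplxd" → "rtbwwmlasxp" ✓)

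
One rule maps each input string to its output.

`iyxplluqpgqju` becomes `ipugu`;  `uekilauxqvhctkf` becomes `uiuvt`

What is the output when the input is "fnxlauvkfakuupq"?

The transformation: keep one character in every 3, starting at position 1 (positions 1st, 4th, 7th, ...).
Doing the same to "fnxlauvkfakuupq": "flvau".

flvau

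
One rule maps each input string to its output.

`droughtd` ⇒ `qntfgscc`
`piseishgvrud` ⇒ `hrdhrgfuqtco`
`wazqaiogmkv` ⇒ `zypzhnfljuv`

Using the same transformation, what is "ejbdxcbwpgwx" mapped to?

iacwbavofvwd

Rule — shift every letter 1 place backward in the alphabet (wrapping around), then move the first character to the end.
On "ejbdxcbwpgwx" that produces "iacwbavofvwd".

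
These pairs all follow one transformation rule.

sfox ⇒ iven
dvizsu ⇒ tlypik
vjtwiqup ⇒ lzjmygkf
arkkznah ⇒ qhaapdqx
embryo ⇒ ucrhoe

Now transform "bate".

rqju

In each case the input is transformed by: shift every letter 10 places backward in the alphabet (wrapping around).
"bate" → "rqju".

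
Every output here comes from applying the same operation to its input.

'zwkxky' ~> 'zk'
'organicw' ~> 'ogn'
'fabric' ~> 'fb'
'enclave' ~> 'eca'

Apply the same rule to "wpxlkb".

wx

In each case the input is transformed by: keep every other character starting from the first (positions 1st, 3rd, 5th, ...), then delete the last character.
Applying both steps to "wpxlkb": "wxk", then "wx".
(Check on "zwkxky": → "zkk" → "zk" ✓)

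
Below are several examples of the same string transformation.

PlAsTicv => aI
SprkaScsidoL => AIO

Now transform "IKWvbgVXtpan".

iA

Rule — flip the case of every letter, then keep only the vowels.
"IKWvbgVXtpan" → "ikwVBGvxTPAN" → "iA".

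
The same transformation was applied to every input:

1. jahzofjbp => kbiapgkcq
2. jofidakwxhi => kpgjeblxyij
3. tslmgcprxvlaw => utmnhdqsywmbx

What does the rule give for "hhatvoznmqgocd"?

iibuwpaonrhpde

Rule — shift every letter 1 place forward in the alphabet (wrapping around).
"hhatvoznmqgocd" → "iibuwpaonrhpde".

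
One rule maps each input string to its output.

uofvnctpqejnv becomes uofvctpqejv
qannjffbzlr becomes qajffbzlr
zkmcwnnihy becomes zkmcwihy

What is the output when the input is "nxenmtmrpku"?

Looking at the pairs, the operation is to remove every "n".
"nxenmtmrpku" → "xemtmrpku".

xemtmrpku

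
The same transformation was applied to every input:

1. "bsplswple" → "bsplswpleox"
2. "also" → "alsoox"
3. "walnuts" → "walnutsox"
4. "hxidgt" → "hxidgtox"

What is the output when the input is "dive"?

diveox

Looking at the pairs, the operation is to append "ox".
For "dive" the result is "diveox".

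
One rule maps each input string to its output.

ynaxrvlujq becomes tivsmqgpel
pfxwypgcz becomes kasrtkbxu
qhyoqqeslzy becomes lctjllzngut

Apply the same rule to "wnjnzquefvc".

rieiulpzaqx

Looking at the pairs, the operation is to shift every letter 5 places backward in the alphabet (wrapping around).
So "wnjnzquefvc" becomes "rieiulpzaqx".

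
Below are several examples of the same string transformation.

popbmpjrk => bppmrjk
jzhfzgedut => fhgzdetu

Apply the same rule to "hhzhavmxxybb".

hzvaxmyxbb

What's happening: delete the first 2 characters, then swap each adjacent pair of characters (1↔2, 3↔4, ...).
For "hhzhavmxxybb", step one produces "zhavmxxybb"; step two turns that into "hzvaxmyxbb".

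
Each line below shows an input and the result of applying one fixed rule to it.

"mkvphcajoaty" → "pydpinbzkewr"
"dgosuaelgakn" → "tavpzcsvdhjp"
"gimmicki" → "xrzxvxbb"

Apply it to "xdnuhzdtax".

What's happening: shift every letter 11 places backward in the alphabet (wrapping around), then swap the front and back halves of the string.
For "xdnuhzdtax", step one produces "mscjwosipm"; step two turns that into "osipmmscjw".
(Check on "mkvphcajoaty": → "bzkewrpydpin" → "pydpinbzkewr" ✓)

osipmmscjw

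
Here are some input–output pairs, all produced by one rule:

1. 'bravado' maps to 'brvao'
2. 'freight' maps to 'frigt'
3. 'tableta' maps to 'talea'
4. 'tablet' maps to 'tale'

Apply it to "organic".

oranc

The pattern: double every character, then keep one character in every 3, starting at position 1 (positions 1st, 4th, 7th, ...).
Applying both steps to "organic": "oorrggaanniicc", then "oranc".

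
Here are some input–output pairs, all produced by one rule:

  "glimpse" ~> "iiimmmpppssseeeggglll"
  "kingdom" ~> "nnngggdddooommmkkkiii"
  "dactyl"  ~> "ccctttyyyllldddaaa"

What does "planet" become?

aaannneeetttppplll

The pattern: move the first 2 characters to the end (rotate left by 2), then repeat every character 3 times.
For "planet", step one produces "anetpl"; step two turns that into "aaannneeetttppplll".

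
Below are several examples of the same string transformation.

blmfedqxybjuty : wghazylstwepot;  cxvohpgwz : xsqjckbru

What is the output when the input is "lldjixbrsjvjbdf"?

ggyedswmneqewya

What's happening: shift every letter 5 places backward in the alphabet (wrapping around).
On "lldjixbrsjvjbdf" that produces "ggyedswmneqewya".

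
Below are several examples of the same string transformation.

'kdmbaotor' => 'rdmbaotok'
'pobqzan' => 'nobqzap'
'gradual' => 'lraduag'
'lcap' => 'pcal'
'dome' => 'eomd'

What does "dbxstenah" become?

Looking at the pairs, the operation is to swap the first and last characters.
Doing the same to "dbxstenah": "hbxstenad".

hbxstenad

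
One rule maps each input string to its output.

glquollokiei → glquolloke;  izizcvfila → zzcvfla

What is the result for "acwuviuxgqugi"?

The rule is to remove every "i".
So "acwuviuxgqugi" becomes "acwuvuxgqug".

acwuvuxgqug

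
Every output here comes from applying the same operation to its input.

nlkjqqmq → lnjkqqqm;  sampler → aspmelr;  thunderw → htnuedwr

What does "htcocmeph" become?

The transformation: swap each adjacent pair of characters (1↔2, 3↔4, ...).
On "htcocmeph" that produces "thocmcpeh".

thocmcpeh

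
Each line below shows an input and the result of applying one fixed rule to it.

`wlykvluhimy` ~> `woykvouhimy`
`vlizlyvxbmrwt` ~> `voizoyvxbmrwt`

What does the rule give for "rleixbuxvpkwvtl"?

roeixbuxvpkwvto

Rule — replace every "l" with "o".
For "rleixbuxvpkwvtl" the result is "roeixbuxvpkwvto".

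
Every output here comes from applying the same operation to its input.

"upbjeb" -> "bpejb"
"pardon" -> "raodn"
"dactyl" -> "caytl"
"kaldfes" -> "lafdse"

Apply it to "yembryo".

Rule — delete the first character, then swap each adjacent pair of characters (1↔2, 3↔4, ...).
"yembryo" → "embryo" → "merboy".

merboy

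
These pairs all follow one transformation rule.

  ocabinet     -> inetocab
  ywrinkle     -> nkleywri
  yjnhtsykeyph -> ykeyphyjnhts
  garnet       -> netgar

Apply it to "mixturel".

urelmixt

Looking at the pairs, the operation is to swap the front and back halves of the string.
Applying that to "mixturel" gives "urelmixt".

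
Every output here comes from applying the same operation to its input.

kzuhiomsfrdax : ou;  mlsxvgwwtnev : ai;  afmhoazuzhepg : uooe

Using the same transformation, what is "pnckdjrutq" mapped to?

ei

The rule is to shift every letter 11 places backward in the alphabet (wrapping around), then keep only the vowels.
On "pnckdjrutq": the first step gives "ecrzsygjif", and the second then gives "ei".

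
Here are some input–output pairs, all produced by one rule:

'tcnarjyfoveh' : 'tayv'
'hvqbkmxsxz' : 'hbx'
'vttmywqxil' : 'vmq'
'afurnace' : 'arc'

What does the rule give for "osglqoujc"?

Looking at the pairs, the operation is to delete the last character, then keep one character in every 3, starting at position 1 (positions 1st, 4th, 7th, ...).
Starting from "osglqoujc": after the first operation, "osglqouj"; after the second, "olu".

olu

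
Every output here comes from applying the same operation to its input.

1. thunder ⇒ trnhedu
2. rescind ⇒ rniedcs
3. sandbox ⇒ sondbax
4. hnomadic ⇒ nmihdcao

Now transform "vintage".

What's happening: sort the characters into reverse alphabetical order, then move the first character to the end.
On "vintage" that produces "tnigeav".

tnigeav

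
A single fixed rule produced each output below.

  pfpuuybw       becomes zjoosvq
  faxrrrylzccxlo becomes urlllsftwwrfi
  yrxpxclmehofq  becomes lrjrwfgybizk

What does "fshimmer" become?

mbcggyl

Each output is the input with this applied: shift every letter 6 places backward in the alphabet (wrapping around), then delete the first character.
For "fshimmer", step one produces "zmbcggyl"; step two turns that into "mbcggyl".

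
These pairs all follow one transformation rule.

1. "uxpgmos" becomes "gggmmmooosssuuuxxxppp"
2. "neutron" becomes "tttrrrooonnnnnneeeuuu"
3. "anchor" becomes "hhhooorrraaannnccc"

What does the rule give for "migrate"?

rrraaattteeemmmiiiggg

What's happening: move the first 3 characters to the end (rotate left by 3), then repeat every character 3 times.
For "migrate", step one produces "ratemig"; step two turns that into "rrraaattteeemmmiiiggg".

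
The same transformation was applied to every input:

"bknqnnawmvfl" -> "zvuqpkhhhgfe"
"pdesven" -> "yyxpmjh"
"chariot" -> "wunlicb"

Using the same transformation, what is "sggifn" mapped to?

Each output is the input with this applied: shift every letter 6 places backward in the alphabet (wrapping around), then sort the characters into reverse alphabetical order.
For "sggifn", step one produces "maaczh"; step two turns that into "zmhcaa".

zmhcaa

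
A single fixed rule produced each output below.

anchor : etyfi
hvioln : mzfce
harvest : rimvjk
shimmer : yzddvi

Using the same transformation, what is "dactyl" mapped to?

rtkpc

The transformation: shift every letter 9 places backward in the alphabet (wrapping around), then delete the first character.
On "dactyl": the first step gives "urtkpc", and the second then gives "rtkpc".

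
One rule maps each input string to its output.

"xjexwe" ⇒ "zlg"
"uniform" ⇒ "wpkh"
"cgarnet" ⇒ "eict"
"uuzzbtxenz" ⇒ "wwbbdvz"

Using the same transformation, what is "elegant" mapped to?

In each case the input is transformed by: delete the last 3 characters, then shift every letter 2 places forward in the alphabet (wrapping around).
Starting from "elegant": after the first operation, "eleg"; after the second, "gngi".

gngi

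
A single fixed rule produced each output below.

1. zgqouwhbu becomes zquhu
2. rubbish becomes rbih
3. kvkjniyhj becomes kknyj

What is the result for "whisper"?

wipr

In each case the input is transformed by: keep every other character starting from the first (positions 1st, 3rd, 5th, ...).
So "whisper" becomes "wipr".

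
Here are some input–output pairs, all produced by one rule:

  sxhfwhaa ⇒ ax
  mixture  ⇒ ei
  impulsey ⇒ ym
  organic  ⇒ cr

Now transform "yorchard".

The pattern: swap the first and last characters, then keep only the first 2 characters.
"yorchard" → "dorchary" → "do".
(Check on "mixture": → "eixturm" → "ei" ✓)

do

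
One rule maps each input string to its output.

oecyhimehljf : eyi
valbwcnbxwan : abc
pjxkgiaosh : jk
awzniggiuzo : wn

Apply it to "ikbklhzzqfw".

The pattern: keep every other character starting from the second (positions 2nd, 4th, 6th, ...), then delete the last 3 characters.
"ikbklhzzqfw" → "kk".

kk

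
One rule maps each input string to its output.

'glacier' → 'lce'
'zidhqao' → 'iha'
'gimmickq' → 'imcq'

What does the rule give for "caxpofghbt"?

Each output is the input with this applied: keep every other character starting from the second (positions 2nd, 4th, 6th, ...).
Doing the same to "caxpofghbt": "apfht".

apfht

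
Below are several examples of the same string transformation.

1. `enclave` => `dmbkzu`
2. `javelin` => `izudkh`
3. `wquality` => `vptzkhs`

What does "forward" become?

enqvzq

Each output is the input with this applied: shift every letter 1 place backward in the alphabet (wrapping around), then delete the last character.
Applying both steps to "forward": "enqvzqc", then "enqvzq".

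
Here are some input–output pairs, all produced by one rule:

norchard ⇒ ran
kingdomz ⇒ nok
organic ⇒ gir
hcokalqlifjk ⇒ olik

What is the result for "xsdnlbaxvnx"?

dbvx

Each output is the input with this applied: move the first 2 characters to the end (rotate left by 2), then keep one character in every 3, starting at position 1 (positions 1st, 4th, 7th, ...).
Starting from "xsdnlbaxvnx": after the first operation, "dnlbaxvnxxs"; after the second, "dbvx".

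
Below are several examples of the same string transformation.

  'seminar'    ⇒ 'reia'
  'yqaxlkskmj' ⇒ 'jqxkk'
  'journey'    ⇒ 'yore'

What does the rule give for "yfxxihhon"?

nfxho

In each case the input is transformed by: move the last character to the front, then keep every other character starting from the first (positions 1st, 3rd, 5th, ...).
Applying that to "yfxxihhon" gives "nfxho".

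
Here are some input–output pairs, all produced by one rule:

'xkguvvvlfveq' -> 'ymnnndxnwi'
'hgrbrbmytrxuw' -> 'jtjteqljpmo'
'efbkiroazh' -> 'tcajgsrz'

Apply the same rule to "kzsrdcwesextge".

kjvuowkwplyw

Each output is the input with this applied: shift every letter 8 places backward in the alphabet (wrapping around), then delete the first 2 characters.
Doing the same to "kzsrdcwesextge": "kjvuowkwplyw".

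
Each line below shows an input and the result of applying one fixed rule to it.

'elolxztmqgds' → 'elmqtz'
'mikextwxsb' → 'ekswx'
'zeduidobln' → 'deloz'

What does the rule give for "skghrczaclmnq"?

The pattern: sort the characters into alphabetical order, then keep every other character starting from the second (positions 2nd, 4th, 6th, ...).
On "skghrczaclmnq": the first step gives "accghklmnqrsz", and the second then gives "cgkmqs".
(Check on "mikextwxsb": → "beikmstwxx" → "ekswx" ✓)

cgkmqs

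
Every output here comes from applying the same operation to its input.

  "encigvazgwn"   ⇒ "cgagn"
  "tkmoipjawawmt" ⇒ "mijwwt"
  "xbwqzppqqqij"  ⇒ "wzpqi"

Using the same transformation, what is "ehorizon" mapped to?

oio

Looking at the pairs, the operation is to keep every other character starting from the first (positions 1st, 3rd, 5th, ...), then delete the first character.
Applying both steps to "ehorizon": "eoio", then "oio".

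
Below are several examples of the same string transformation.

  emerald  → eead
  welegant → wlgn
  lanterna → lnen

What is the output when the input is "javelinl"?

The pattern: keep every other character starting from the first (positions 1st, 3rd, 5th, ...).
On "javelinl" that produces "jvln".

jvln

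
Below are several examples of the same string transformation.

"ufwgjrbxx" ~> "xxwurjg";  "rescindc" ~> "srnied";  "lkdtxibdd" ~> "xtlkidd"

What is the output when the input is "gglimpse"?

The rule is to sort the characters into reverse alphabetical order, then delete the last 2 characters.
Starting from "gglimpse": after the first operation, "spmligge"; after the second, "spmlig".

spmlig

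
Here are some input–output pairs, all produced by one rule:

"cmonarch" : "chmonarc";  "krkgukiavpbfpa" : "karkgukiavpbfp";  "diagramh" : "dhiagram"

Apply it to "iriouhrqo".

ioriouhrq

Rule — swap the first and last characters, then move the last character to the front.
"iriouhrqo" → "oriouhrqi" → "ioriouhrq".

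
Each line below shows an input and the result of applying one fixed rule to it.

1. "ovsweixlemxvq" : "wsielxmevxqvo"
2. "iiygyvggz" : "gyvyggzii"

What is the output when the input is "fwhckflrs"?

chfkrlswf

The transformation: swap each adjacent pair of characters (1↔2, 3↔4, ...), then move the first 2 characters to the end (rotate left by 2).
Applying both steps to "fwhckflrs": "wfchfkrls", then "chfkrlswf".
(Check on "iiygyvggz": → "iigyvyggz" → "gyvyggzii" ✓)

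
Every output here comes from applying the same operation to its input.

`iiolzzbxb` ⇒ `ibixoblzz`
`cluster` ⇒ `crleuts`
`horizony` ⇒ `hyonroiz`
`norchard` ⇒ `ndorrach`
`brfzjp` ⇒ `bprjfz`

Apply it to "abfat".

The pattern: take characters alternately from the front and the back (1st, last, 2nd, 2nd-last, ...).
"abfat" → "atbaf".

atbaf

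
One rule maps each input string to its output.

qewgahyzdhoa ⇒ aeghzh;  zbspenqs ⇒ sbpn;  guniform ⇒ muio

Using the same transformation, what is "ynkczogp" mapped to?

pnco

What's happening: move the last character to the front, then keep every other character starting from the first (positions 1st, 3rd, 5th, ...).
Starting from "ynkczogp": after the first operation, "pynkczog"; after the second, "pnco".
(Check on "guniform": → "mgunifor" → "muio" ✓)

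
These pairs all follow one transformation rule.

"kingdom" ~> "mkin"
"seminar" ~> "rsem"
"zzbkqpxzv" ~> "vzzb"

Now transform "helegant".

Each output is the input with this applied: move the last character to the front, then keep only the first 4 characters.
Applying both steps to "helegant": "thelegan", then "thel".

thel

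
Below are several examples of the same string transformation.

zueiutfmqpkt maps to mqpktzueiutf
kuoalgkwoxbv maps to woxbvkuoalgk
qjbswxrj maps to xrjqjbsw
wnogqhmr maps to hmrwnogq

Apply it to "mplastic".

ticmplas

The rule is to move the first character to the end, then swap the front and back halves of the string.
Working it through for "mplastic": intermediate "plasticm", final "ticmplas".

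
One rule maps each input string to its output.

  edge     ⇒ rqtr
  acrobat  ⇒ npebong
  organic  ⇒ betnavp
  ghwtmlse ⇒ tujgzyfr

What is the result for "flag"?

In each case the input is transformed by: shift every letter 13 places forward in the alphabet (wrapping around) — i.e. ROT13.
Applying that to "flag" gives "synt".

synt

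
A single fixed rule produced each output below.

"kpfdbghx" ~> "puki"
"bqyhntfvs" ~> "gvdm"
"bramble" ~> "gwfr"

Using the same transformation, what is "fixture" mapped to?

kncy

The transformation: shift every letter 5 places forward in the alphabet (wrapping around), then keep only the first 4 characters.
Working it through for "fixture": intermediate "kncyzwj", final "kncy".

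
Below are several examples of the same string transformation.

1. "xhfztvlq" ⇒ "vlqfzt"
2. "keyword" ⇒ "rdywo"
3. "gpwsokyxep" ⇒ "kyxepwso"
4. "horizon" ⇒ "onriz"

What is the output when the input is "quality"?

tyali

What's happening: delete the first 2 characters, then move the first 3 characters to the end (rotate left by 3).
So "quality" becomes "tyali".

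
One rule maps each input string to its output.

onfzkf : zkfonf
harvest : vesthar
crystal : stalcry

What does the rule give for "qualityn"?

litynqua

The pattern: move the first 3 characters to the end (rotate left by 3).
So "qualityn" becomes "litynqua".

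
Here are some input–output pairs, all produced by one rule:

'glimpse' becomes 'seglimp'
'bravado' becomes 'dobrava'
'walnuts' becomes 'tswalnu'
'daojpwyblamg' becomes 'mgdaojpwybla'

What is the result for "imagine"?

neimagi

In each case the input is transformed by: move the last 2 characters to the front (rotate right by 2).
On "imagine" that produces "neimagi".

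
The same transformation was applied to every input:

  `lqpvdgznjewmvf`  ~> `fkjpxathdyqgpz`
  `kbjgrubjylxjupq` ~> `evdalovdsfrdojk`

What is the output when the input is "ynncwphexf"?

shhwqjbyrz

In each case the input is transformed by: shift every letter 6 places backward in the alphabet (wrapping around).
So "ynncwphexf" becomes "shhwqjbyrz".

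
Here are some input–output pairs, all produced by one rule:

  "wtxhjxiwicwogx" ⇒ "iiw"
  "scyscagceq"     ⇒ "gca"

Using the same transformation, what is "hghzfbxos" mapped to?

Rule — take characters alternately from the front and the back (1st, last, 2nd, 2nd-last, ...), then keep only the last 3 characters.
For "hghzfbxos", step one produces "hsgohxzbf"; step two turns that into "zbf".

zbf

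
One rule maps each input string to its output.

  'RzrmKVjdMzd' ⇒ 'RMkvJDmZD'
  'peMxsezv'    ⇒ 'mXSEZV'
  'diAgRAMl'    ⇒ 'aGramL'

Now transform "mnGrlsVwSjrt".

The transformation: flip the case of every letter, then delete the first 2 characters.
Working it through for "mnGrlsVwSjrt": intermediate "MNgRLSvWsJRT", final "gRLSvWsJRT".

gRLSvWsJRT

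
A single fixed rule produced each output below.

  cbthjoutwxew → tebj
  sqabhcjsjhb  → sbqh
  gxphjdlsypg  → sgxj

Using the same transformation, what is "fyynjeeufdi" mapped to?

uiyj

The pattern: keep one character in every 3, starting at position 2 (positions 2nd, 5th, 8th, ...), then move the first 2 characters to the end (rotate left by 2).
On "fyynjeeufdi" that produces "uiyj".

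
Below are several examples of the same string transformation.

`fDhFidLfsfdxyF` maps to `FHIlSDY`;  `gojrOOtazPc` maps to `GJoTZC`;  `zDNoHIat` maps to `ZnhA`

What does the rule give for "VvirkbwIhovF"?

What's happening: flip the case of every letter, then keep every other character starting from the first (positions 1st, 3rd, 5th, ...).
Working it through for "VvirkbwIhovF": intermediate "vVIRKBWiHOVf", final "vIKWHV".

vIKWHV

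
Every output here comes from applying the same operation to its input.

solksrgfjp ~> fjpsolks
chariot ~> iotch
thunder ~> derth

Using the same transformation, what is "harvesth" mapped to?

sthhar

Each output is the input with this applied: move the last 3 characters to the front (rotate right by 3), then delete the last 2 characters.
For "harvesth", step one produces "sthharve"; step two turns that into "sthhar".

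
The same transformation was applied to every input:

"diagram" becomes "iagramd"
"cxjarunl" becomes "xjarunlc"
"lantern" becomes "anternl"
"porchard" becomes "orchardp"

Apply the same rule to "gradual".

radualg

The pattern: move the first character to the end.
So "gradual" becomes "radualg".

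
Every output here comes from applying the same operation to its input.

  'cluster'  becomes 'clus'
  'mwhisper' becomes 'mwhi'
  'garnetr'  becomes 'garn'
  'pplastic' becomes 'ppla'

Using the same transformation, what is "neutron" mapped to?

Rule — keep only the first 4 characters.
So "neutron" becomes "neut".

neut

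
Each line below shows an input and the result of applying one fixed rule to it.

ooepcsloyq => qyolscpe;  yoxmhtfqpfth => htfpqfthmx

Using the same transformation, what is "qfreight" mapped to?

The rule is to reverse the string, then delete the last 2 characters.
Applying both steps to "qfreight": "thgierfq", then "thgier".
(Check on "ooepcsloyq": → "qyolscpeoo" → "qyolscpe" ✓)

thgier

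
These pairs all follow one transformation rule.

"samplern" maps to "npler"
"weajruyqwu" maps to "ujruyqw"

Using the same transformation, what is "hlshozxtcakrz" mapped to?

zhozxtcakr

Looking at the pairs, the operation is to delete the first 3 characters, then move the last character to the front.
On "hlshozxtcakrz" that produces "zhozxtcakr".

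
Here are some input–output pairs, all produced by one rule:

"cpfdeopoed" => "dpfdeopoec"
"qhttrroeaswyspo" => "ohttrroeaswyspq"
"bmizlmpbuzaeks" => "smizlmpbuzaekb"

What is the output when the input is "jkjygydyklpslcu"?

Each output is the input with this applied: swap the first and last characters.
"jkjygydyklpslcu" → "ukjygydyklpslcj".

ukjygydyklpslcj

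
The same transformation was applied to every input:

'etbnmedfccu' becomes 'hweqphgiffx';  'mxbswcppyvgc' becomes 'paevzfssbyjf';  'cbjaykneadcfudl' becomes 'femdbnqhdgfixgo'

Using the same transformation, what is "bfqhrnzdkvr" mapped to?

eitkuqcgnyu

Looking at the pairs, the operation is to shift every letter 3 places forward in the alphabet (wrapping around).
Applying that to "bfqhrnzdkvr" gives "eitkuqcgnyu".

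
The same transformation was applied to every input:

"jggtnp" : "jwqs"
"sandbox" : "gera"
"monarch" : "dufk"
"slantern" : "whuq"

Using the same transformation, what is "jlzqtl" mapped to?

In each case the input is transformed by: shift every letter 3 places forward in the alphabet (wrapping around), then keep only the last 4 characters.
Starting from "jlzqtl": after the first operation, "moctwo"; after the second, "ctwo".

ctwo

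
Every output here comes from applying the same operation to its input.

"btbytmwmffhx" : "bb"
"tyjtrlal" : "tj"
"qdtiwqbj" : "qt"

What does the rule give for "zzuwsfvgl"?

Looking at the pairs, the operation is to keep every other character starting from the first (positions 1st, 3rd, 5th, ...), then keep only the first 2 characters.
For "zzuwsfvgl", step one produces "zusvl"; step two turns that into "zu".

zu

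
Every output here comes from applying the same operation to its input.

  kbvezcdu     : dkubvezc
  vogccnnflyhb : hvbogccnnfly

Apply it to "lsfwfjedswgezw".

Each output is the input with this applied: swap the first and last characters, then move the last 2 characters to the front (rotate right by 2).
For "lsfwfjedswgezw", step one produces "wsfwfjedswgezl"; step two turns that into "zlwsfwfjedswge".

zlwsfwfjedswge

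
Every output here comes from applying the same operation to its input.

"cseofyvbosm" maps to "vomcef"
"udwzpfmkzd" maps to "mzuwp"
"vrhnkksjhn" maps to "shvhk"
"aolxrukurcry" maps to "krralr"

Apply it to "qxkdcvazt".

The rule is to keep every other character starting from the first (positions 1st, 3rd, 5th, ...), then move the first 3 characters to the end (rotate left by 3).
On "qxkdcvazt": the first step gives "qkcat", and the second then gives "atqkc".

atqkc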